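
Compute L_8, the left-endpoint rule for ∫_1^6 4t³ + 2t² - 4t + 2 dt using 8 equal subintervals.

1108.28125

Δt = (6 − 1)/8 = 0.625.
Left endpoints: 1, 1.625, 2.25, 2.875, 3.5, 4.125, 4.75, 5.375.
f(1) = 4, f(1.625) = 17.9453125, f(2.25) = 48.6875, f(2.875) = 102.0859375, f(3.5) = 184, f(4.125) = 300.2890625, f(4.75) = 456.8125, f(5.375) = 659.4296875.
Sum = Δt · [f(1) + f(1.625) + f(2.25) + ...].
Sum = 1108.28125.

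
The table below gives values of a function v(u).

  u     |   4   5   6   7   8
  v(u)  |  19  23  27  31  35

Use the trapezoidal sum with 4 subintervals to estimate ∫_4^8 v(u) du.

108

Δu = 1.
T_4 = (1/2)·[19 + 2·23 + 2·27 + 2·31 + 35] = 108.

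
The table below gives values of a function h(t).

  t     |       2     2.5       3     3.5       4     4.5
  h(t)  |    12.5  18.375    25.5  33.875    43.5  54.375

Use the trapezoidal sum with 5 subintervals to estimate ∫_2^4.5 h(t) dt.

77.34375

Δt = 0.5.
T_5 = (0.5/2)·[12.5 + 2·18.375 + 2·25.5 + 2·33.875 + 2·43.5 + 54.375] = 77.34375.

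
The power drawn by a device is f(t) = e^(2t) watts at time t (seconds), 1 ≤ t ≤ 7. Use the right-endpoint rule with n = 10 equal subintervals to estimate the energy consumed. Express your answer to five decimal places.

Δt = (7 − 1)/10 = 0.6.
Right endpoints: 1.6, 2.2, 2.8, 3.4, 4, 4.6, 5.2, 5.8, 6.4, 7.
f(1.6) ≈ 24.53253, f(2.2) ≈ 81.45087, f(2.8) ≈ 270.42641, f(3.4) ≈ 897.84729, f(4) ≈ 2980.95799, f(4.6) ≈ 9897.12906, f(5.2) ≈ 32859.62567, f(5.8) ≈ 109097.79928, f(6.4) ≈ 362217.44961, f(7) ≈ 1202604.28416.
Sum = Δt · [f(1.6) + f(2.2) + f(2.8) + ...].
Sum ≈ 1032558.90172.

1032558.90172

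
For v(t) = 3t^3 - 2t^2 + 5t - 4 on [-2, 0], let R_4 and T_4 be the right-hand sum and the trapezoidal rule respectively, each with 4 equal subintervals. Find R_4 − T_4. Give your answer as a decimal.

10.5

R_4 = -25.75.
T_4 = -36.25.
R_4 − T_4 = 10.5.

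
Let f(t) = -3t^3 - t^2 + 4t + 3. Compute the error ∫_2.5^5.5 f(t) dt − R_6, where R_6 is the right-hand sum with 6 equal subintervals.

120.6875

Exact integral: ∫_2.5^5.5 f(t) dt = -650.25.
R_6 = -770.9375.
Error = -650.25 − (-770.9375) = 120.6875.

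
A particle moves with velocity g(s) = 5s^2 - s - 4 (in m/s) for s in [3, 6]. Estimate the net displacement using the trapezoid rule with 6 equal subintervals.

290.125

Δs = (6 − 3)/6 = 0.5.
g(3) = 38, g(3.5) = 53.75, g(4) = 72, g(4.5) = 92.75, g(5) = 116, g(5.5) = 141.75, g(6) = 170.
T_6 = (Δs/2)·[g(s_0) + 2g(s_1) + ... + 2g(s_{5}) + g(s_6)].
Sum = 290.125.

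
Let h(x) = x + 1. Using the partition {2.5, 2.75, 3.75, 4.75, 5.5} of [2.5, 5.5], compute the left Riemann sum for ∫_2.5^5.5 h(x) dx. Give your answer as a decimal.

13.6875

Subinterval widths: 0.25, 1, 1, 0.75.
Left endpoints: 2.5, 2.75, 3.75, 4.75.
h(2.5) = 3.5, h(2.75) = 3.75, h(3.75) = 4.75, h(4.75) = 5.75.
Sum = Σ Δx_i · h(x_i).
Sum = 13.6875.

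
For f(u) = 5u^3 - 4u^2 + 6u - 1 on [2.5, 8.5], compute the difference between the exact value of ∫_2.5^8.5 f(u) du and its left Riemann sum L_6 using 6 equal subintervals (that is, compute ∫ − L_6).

Exact integral: ∫_2.5^8.5 f(u) du = 5870.25.
L_6 = 4566.5.
Error = 5870.25 − 4566.5 = 1303.75.

1303.75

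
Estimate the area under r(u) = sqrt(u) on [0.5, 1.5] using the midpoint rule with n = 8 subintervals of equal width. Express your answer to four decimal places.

Δu = (1.5 − 0.5)/8 = 0.125.
Midpoints: 0.5625, 0.6875, 0.8125, 0.9375, 1.0625, 1.1875, 1.3125, 1.4375.
r(0.5625) ≈ 0.7500, r(0.6875) ≈ 0.8292, r(0.8125) ≈ 0.9014, r(0.9375) ≈ 0.9682, r(1.0625) ≈ 1.0308, r(1.1875) ≈ 1.0897, r(1.3125) ≈ 1.1456, r(1.4375) ≈ 1.1990.
Sum = Δu · [r(0.5625) + r(0.6875) + r(0.8125) + ...].
Sum ≈ 0.9892.

0.9892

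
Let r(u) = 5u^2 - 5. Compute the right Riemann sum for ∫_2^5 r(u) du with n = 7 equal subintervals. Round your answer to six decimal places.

Δu = (5 − 2)/7 = 3/7.
Right endpoints: 17/7, 20/7, 23/7, 26/7, 29/7, 32/7, 5.
r(17/7) = 1200/49, r(20/7) = 1755/49, r(23/7) = 2400/49, r(26/7) = 3135/49, r(29/7) = 3960/49, r(32/7) = 4875/49, r(5) = 120.
Sum = Δu · [r(17/7) + r(20/7) + r(23/7) + ...].
Sum ≈ 202.959184.

202.959184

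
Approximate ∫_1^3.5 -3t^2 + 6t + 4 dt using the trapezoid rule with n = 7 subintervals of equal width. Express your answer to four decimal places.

Δt = (3.5 − 1)/7 = 5/14.
f(1) = 7, f(19/14) = 1297/196, f(12/7) = 268/49, f(29/14) = 697/196, f(17/7) = 43/49, f(39/14) = -503/196, f(22/7) = -332/49, f(3.5) = -11.75.
T_7 = (Δt/2)·[f(t_0) + 2f(t_1) + ... + 2f(t_{6}) + f(t_7)].
Sum ≈ 1.7156.

1.7156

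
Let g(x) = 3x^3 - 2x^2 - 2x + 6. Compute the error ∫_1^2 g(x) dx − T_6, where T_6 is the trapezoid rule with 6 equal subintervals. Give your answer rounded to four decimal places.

-0.0532

Exact integral: ∫_1^2 g(x) dx ≈ 9.583333.
T_6 ≈ 9.636574.
Error ≈ 9.583333 − 9.636574 ≈ -0.0532.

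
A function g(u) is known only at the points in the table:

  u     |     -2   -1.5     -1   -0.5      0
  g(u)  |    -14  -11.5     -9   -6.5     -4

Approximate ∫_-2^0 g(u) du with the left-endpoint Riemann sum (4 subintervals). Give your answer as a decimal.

Δu = 0.5.
Sum = 0.5·[(-14) + (-11.5) + (-9) + (-6.5)] = -20.5.

-20.5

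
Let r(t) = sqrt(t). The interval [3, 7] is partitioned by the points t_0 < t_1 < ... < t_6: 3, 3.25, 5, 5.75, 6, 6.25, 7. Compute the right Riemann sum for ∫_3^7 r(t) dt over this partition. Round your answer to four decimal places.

9.3839

Subinterval widths: 0.25, 1.75, 0.75, 0.25, 0.25, 0.75.
Right endpoints: 3.25, 5, 5.75, 6, 6.25, 7.
r(3.25) ≈ 1.8028, r(5) ≈ 2.2361, r(5.75) ≈ 2.3979, r(6) ≈ 2.4495, r(6.25) ≈ 2.5000, r(7) ≈ 2.6458.
Sum = Σ Δt_i · r(t_i).
Sum ≈ 9.3839.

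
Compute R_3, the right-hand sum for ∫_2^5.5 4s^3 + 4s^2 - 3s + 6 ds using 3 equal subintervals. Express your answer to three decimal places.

1555.426

Δs = (5.5 − 2)/3 = 7/6.
Right endpoints: 19/6, 13/3, 5.5.
f(19/6) = 4418/27, f(13/3) = 10627/27, f(5.5) = 776.
Sum = Δs · [f(19/6) + f(13/3) + f(5.5)].
Sum ≈ 1555.426.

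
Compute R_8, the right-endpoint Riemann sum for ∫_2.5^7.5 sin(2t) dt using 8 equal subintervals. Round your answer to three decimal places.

Δt = (7.5 − 2.5)/8 = 0.625.
Right endpoints: 3.125, 3.75, 4.375, 5, 5.625, 6.25, 6.875, 7.5.
f(3.125) ≈ -0.033, f(3.75) ≈ 0.938, f(4.375) ≈ 0.625, f(5) ≈ -0.544, f(5.625) ≈ -0.968, f(6.25) ≈ -0.066, f(6.875) ≈ 0.926, f(7.5) ≈ 0.650.
Sum = Δt · [f(3.125) + f(3.75) + f(4.375) + ...].
Sum ≈ 0.955.

0.955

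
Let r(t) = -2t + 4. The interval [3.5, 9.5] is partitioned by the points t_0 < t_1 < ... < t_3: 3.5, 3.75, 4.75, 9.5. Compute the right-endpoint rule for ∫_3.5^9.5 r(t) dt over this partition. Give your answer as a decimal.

Subinterval widths: 0.25, 1, 4.75.
Right endpoints: 3.75, 4.75, 9.5.
r(3.75) = -3.5, r(4.75) = -5.5, r(9.5) = -15.
Sum = Σ Δt_i · r(t_i).
Sum = -77.625.

-77.625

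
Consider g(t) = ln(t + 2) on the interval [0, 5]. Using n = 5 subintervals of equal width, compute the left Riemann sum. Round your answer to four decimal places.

6.5793

Δt = (5 − 0)/5 = 1.
Left endpoints: 0, 1, 2, 3, 4.
g(0) ≈ 0.6931, g(1) ≈ 1.0986, g(2) ≈ 1.3863, g(3) ≈ 1.6094, g(4) ≈ 1.7918.
Sum = Δt · [g(0) + g(1) + g(2) + g(3) + g(4)].
Sum ≈ 6.5793.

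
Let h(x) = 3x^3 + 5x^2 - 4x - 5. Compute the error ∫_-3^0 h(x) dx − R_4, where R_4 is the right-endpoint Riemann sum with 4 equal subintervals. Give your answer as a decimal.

-6.609375

Exact integral: ∫_-3^0 h(x) dx = -12.75.
R_4 = -6.140625.
Error = -12.75 − (-6.140625) = -6.609375.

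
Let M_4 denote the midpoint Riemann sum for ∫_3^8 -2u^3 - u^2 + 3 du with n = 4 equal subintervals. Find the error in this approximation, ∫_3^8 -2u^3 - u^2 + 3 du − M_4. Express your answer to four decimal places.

-22.1354

Exact integral: ∫_3^8 f(u) du ≈ -2154.166667.
M_4 = -2132.03125.
Error ≈ -2154.166667 − (-2132.03125) ≈ -22.1354.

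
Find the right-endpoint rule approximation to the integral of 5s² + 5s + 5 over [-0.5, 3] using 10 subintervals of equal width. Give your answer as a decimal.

95.659375

Δs = (3 − (-0.5))/10 = 0.35.
Right endpoints: -0.15, 0.2, 0.55, 0.9, 1.25, 1.6, 1.95, 2.3, 2.65, 3.
f(-0.15) = 4.3625, f(0.2) = 6.2, f(0.55) = 9.2625, f(0.9) = 13.55, f(1.25) = 19.0625, f(1.6) = 25.8, f(1.95) = 33.7625, f(2.3) = 42.95, f(2.65) = 53.3625, f(3) = 65.
Sum = Δs · [f(-0.15) + f(0.2) + f(0.55) + ...].
Sum = 95.659375.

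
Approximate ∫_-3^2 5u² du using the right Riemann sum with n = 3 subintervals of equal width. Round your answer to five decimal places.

49.07407

Δu = (2 − (-3))/3 = 5/3.
Right endpoints: -4/3, 1/3, 2.
f(-4/3) = 80/9, f(1/3) = 5/9, f(2) = 20.
Sum = Δu · [f(-4/3) + f(1/3) + f(2)].
Sum ≈ 49.07407.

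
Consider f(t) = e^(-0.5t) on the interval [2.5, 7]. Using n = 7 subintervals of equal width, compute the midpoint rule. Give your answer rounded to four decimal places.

0.5104

Δt = (7 − 2.5)/7 = 9/14.
Midpoints: 79/28, 97/28, 115/28, 4.75, 151/28, 169/28, 187/28.
f(79/28) ≈ 0.2440, f(97/28) ≈ 0.1769, f(115/28) ≈ 0.1283, f(4.75) ≈ 0.0930, f(151/28) ≈ 0.0674, f(169/28) ≈ 0.0489, f(187/28) ≈ 0.0355.
Sum = Δt · [f(79/28) + f(97/28) + f(115/28) + ...].
Sum ≈ 0.5104.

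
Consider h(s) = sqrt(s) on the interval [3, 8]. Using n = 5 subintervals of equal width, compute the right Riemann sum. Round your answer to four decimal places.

Δs = (8 − 3)/5 = 1.
Right endpoints: 4, 5, 6, 7, 8.
h(4) ≈ 2.0000, h(5) ≈ 2.2361, h(6) ≈ 2.4495, h(7) ≈ 2.6458, h(8) ≈ 2.8284.
Sum = Δs · [h(4) + h(5) + h(6) + h(7) + h(8)].
Sum ≈ 12.1597.

12.1597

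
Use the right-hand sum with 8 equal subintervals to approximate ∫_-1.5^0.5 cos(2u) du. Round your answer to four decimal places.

Δu = (0.5 − (-1.5))/8 = 0.25.
Right endpoints: -1.25, -1, -0.75, -0.5, -0.25, 0, 0.25, 0.5.
f(-1.25) ≈ -0.8011, f(-1) ≈ -0.4161, f(-0.75) ≈ 0.0707, f(-0.5) ≈ 0.5403, f(-0.25) ≈ 0.8776, f(0) ≈ 1.0000, f(0.25) ≈ 0.8776, f(0.5) ≈ 0.5403.
Sum = Δu · [f(-1.25) + f(-1) + f(-0.75) + ...].
Sum ≈ 0.6723.

0.6723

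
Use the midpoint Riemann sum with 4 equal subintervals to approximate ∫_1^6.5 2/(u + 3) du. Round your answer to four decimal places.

Δu = (6.5 − 1)/4 = 1.375.
Midpoints: 1.6875, 3.0625, 4.4375, 5.8125.
f(1.6875) = 32/75, f(3.0625) = 32/97, f(4.4375) = 32/119, f(5.8125) = 32/141.
Sum = Δu · [f(1.6875) + f(3.0625) + f(4.4375) + f(5.8125)].
Sum ≈ 1.7221.

1.7221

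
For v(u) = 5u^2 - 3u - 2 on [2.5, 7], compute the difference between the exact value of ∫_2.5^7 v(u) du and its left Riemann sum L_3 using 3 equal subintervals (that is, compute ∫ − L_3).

141.75

Exact integral: ∫_2.5^7 v(u) du = 472.5.
L_3 = 330.75.
Error = 472.5 − 330.75 = 141.75.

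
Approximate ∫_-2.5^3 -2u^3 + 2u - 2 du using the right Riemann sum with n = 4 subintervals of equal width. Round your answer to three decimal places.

Δu = (3 − (-2.5))/4 = 1.375.
Right endpoints: -1.125, 0.25, 1.625, 3.
f(-1.125) = -1.40234375, f(0.25) = -1.53125, f(1.625) = -7.33203125, f(3) = -50.
Sum = Δu · [f(-1.125) + f(0.25) + f(1.625) + f(3)].
Sum ≈ -82.865.

-82.865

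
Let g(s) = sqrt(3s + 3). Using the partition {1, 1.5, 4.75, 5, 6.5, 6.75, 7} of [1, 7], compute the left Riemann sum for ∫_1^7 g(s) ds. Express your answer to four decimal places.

19.9188

Subinterval widths: 0.5, 3.25, 0.25, 1.5, 0.25, 0.25.
Left endpoints: 1, 1.5, 4.75, 5, 6.5, 6.75.
g(1) ≈ 2.4495, g(1.5) ≈ 2.7386, g(4.75) ≈ 4.1533, g(5) ≈ 4.2426, g(6.5) ≈ 4.7434, g(6.75) ≈ 4.8218.
Sum = Σ Δs_i · g(s_i).
Sum ≈ 19.9188.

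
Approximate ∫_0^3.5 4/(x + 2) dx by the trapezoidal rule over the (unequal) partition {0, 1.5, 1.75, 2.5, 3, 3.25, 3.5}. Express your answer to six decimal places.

4.170274

Subinterval widths: 1.5, 0.25, 0.75, 0.5, 0.25, 0.25.
f(0) = 2, f(1.5) = 8/7, f(1.75) = 16/15, f(2.5) = 8/9, f(3) = 0.8, f(3.25) = 16/21, f(3.5) = 8/11.
On each subinterval the trapezoid contributes (Δx_i/2)·[f(x_{i-1}) + f(x_i)].
Sum ≈ 4.170274.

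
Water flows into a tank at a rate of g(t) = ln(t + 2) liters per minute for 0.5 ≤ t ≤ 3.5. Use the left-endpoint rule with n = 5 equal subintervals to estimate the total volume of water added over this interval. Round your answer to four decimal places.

Δt = (3.5 − 0.5)/5 = 0.6.
Left endpoints: 0.5, 1.1, 1.7, 2.3, 2.9.
g(0.5) ≈ 0.9163, g(1.1) ≈ 1.1314, g(1.7) ≈ 1.3083, g(2.3) ≈ 1.4586, g(2.9) ≈ 1.5892.
Sum = Δt · [g(0.5) + g(1.1) + g(1.7) + g(2.3) + g(2.9)].
Sum ≈ 3.8423.

3.8423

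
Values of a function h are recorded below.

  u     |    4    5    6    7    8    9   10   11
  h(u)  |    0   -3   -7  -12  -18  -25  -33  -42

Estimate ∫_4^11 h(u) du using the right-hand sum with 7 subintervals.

Δu = 1.
Sum = 1·[(-3) + (-7) + (-12) + (-18) + (-25) + (-33) + (-42)] = -140.

-140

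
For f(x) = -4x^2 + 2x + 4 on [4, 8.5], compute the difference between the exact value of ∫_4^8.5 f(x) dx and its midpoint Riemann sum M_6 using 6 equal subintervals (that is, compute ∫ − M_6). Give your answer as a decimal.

Exact integral: ∫_4^8.5 f(x) dx = -659.25.
M_6 = -658.40625.
Error = -659.25 − (-658.40625) = -0.84375.

-0.84375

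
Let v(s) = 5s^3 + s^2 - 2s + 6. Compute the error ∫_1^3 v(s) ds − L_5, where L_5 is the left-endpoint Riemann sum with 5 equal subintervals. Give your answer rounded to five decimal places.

Exact integral: ∫_1^3 v(s) ds ≈ 112.6666667.
L_5 = 87.52.
Error ≈ 112.6666667 − 87.52 ≈ 25.14667.

25.14667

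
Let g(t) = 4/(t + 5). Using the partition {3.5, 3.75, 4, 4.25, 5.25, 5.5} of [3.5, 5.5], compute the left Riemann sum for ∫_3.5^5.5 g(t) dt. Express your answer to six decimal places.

Subinterval widths: 0.25, 0.25, 0.25, 1, 0.25.
Left endpoints: 3.5, 3.75, 4, 4.25, 5.25.
g(3.5) = 8/17, g(3.75) = 16/35, g(4) = 4/9, g(4.25) = 16/37, g(5.25) = 16/41.
Sum = Σ Δt_i · g(t_i).
Sum ≈ 0.873037.

0.873037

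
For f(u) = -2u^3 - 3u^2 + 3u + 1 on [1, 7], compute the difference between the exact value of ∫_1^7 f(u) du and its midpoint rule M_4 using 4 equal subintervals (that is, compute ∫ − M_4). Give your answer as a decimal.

Exact integral: ∫_1^7 f(u) du = -1464.
M_4 = -1433.625.
Error = -1464 − (-1433.625) = -30.375.

-30.375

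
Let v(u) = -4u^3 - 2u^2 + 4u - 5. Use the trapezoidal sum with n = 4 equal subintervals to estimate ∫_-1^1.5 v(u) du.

Δu = (1.5 − (-1))/4 = 0.625.
v(-1) = -7, v(-0.375) = -6.5703125, v(0.25) = -4.1875, v(0.875) = -5.7109375, v(1.5) = -17.
T_4 = (Δu/2)·[v(u_0) + 2v(u_1) + 2v(u_2) + 2v(u_3) + v(u_4)].
Sum = -17.79296875.

-17.79296875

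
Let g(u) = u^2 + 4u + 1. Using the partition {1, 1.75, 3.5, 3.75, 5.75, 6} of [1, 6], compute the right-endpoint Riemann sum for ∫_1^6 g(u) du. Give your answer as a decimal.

192.875

Subinterval widths: 0.75, 1.75, 0.25, 2, 0.25.
Right endpoints: 1.75, 3.5, 3.75, 5.75, 6.
g(1.75) = 11.0625, g(3.5) = 27.25, g(3.75) = 30.0625, g(5.75) = 57.0625, g(6) = 61.
Sum = Σ Δu_i · g(u_i).
Sum = 192.875.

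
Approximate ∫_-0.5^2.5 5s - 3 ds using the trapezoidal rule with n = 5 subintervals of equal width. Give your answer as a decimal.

6

Δs = (2.5 − (-0.5))/5 = 0.6.
f(-0.5) = -5.5, f(0.1) = -2.5, f(0.7) = 0.5, f(1.3) = 3.5, f(1.9) = 6.5, f(2.5) = 9.5.
T_5 = (Δs/2)·[f(s_0) + 2f(s_1) + ... + 2f(s_{4}) + f(s_5)].
Sum = 6.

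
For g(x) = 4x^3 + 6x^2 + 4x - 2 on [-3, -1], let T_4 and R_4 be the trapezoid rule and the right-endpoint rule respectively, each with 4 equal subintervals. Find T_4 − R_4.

-16

T_4 = -49.5.
R_4 = -33.5.
T_4 − R_4 = -16.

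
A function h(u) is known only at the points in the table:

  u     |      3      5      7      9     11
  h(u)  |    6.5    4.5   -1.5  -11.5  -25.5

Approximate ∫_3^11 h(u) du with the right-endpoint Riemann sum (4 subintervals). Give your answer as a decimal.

-68

Δu = 2.
Sum = 2·[4.5 + (-1.5) + (-11.5) + (-25.5)] = -68.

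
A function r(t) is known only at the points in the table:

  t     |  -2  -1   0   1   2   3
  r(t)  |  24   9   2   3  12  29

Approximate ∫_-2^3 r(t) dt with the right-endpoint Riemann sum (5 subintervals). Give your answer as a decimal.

Δt = 1.
Sum = 1·[9 + 2 + 3 + 12 + 29] = 55.

55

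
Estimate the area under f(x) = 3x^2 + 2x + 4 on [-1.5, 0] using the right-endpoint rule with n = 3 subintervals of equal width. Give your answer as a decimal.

6.375

Δx = (0 − (-1.5))/3 = 0.5.
Right endpoints: -1, -0.5, 0.
f(-1) = 5, f(-0.5) = 3.75, f(0) = 4.
Sum = Δx · [f(-1) + f(-0.5) + f(0)].
Sum = 6.375.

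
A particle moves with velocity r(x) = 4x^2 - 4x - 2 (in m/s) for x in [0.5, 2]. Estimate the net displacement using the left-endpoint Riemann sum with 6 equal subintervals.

-1.0625

Δx = (2 − 0.5)/6 = 0.25.
Left endpoints: 0.5, 0.75, 1, 1.25, 1.5, 1.75.
r(0.5) = -3, r(0.75) = -2.75, r(1) = -2, r(1.25) = -0.75, r(1.5) = 1, r(1.75) = 3.25.
Sum = Δx · [r(0.5) + r(0.75) + r(1) + ...].
Sum = -1.0625.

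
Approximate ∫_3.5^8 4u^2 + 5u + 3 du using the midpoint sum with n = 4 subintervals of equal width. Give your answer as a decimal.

766.4765625

Δu = (8 − 3.5)/4 = 1.125.
Midpoints: 4.0625, 5.1875, 6.3125, 7.4375.
f(4.0625) = 89.328125, f(5.1875) = 136.578125, f(6.3125) = 193.953125, f(7.4375) = 261.453125.
Sum = Δu · [f(4.0625) + f(5.1875) + f(6.3125) + f(7.4375)].
Sum = 766.4765625.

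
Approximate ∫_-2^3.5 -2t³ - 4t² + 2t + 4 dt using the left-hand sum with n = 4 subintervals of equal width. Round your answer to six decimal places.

Δt = (3.5 − (-2))/4 = 1.375.
Left endpoints: -2, -0.625, 0.75, 2.125.
f(-2) = 0, f(-0.625) = 1.67578125, f(0.75) = 2.40625, f(2.125) = -29.00390625.
Sum = Δt · [f(-2) + f(-0.625) + f(0.75) + f(2.125)].
Sum ≈ -34.267578.

-34.267578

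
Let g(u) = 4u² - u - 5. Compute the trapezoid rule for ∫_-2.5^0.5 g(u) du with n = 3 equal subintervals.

11

Δu = (0.5 − (-2.5))/3 = 1.
g(-2.5) = 22.5, g(-1.5) = 5.5, g(-0.5) = -3.5, g(0.5) = -4.5.
T_3 = (Δu/2)·[g(u_0) + 2g(u_1) + 2g(u_2) + g(u_3)].
Sum = 11.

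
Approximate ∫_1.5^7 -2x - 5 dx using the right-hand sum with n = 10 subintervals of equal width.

-77.275

Δx = (7 − 1.5)/10 = 0.55.
Right endpoints: 2.05, 2.6, 3.15, 3.7, 4.25, 4.8, 5.35, 5.9, 6.45, 7.
f(2.05) = -9.1, f(2.6) = -10.2, f(3.15) = -11.3, f(3.7) = -12.4, f(4.25) = -13.5, f(4.8) = -14.6, f(5.35) = -15.7, f(5.9) = -16.8, f(6.45) = -17.9, f(7) = -19.
Sum = Δx · [f(2.05) + f(2.6) + f(3.15) + ...].
Sum = -77.275.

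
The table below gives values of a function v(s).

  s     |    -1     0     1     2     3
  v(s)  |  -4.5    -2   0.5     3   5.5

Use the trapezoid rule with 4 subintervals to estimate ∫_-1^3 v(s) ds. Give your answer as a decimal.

2

Δs = 1.
T_4 = (1/2)·[(-4.5) + 2·(-2) + 2·0.5 + 2·3 + 5.5] = 2.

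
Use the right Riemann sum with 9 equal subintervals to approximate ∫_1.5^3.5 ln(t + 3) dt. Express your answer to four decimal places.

3.4389

Δt = (3.5 − 1.5)/9 = 2/9.
Right endpoints: 31/18, 35/18, 13/6, 43/18, 47/18, 17/6, 55/18, 59/18, 3.5.
f(31/18) ≈ 1.5523, f(35/18) ≈ 1.5983, f(13/6) ≈ 1.6422, f(43/18) ≈ 1.6843, f(47/18) ≈ 1.7247, f(17/6) ≈ 1.7636, f(55/18) ≈ 1.8010, f(59/18) ≈ 1.8370, f(3.5) ≈ 1.8718.
Sum = Δt · [f(31/18) + f(35/18) + f(13/6) + ...].
Sum ≈ 3.4389.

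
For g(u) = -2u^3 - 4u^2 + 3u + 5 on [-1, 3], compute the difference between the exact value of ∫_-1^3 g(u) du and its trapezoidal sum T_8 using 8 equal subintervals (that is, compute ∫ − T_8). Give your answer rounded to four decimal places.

1.6667

Exact integral: ∫_-1^3 g(u) du ≈ -45.333333.
T_8 = -47.
Error ≈ -45.333333 − (-47) ≈ 1.6667.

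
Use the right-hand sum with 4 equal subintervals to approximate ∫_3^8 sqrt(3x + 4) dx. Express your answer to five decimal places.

Δx = (8 − 3)/4 = 1.25.
Right endpoints: 4.25, 5.5, 6.75, 8.
f(4.25) ≈ 4.09268, f(5.5) ≈ 4.52769, f(6.75) ≈ 4.92443, f(8) ≈ 5.29150.
Sum = Δx · [f(4.25) + f(5.5) + f(6.75) + f(8)].
Sum ≈ 23.54538.

23.54538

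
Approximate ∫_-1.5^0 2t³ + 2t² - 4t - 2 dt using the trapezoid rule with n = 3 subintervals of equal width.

1.0625

Δt = (0 − (-1.5))/3 = 0.5.
f(-1.5) = 1.75, f(-1) = 2, f(-0.5) = 0.25, f(0) = -2.
T_3 = (Δt/2)·[f(t_0) + 2f(t_1) + 2f(t_2) + f(t_3)].
Sum = 1.0625.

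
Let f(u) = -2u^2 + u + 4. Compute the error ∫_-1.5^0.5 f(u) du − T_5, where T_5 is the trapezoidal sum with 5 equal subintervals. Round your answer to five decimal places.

Exact integral: ∫_-1.5^0.5 f(u) du ≈ 4.6666667.
T_5 = 4.56.
Error ≈ 4.6666667 − 4.56 ≈ 0.10667.

0.10667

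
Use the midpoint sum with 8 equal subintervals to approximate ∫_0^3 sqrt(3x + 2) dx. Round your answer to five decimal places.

Δx = (3 − 0)/8 = 0.375.
Midpoints: 0.1875, 0.5625, 0.9375, 1.3125, 1.6875, 2.0625, 2.4375, 2.8125.
f(0.1875) ≈ 1.60078, f(0.5625) ≈ 1.92029, f(0.9375) ≈ 2.19374, f(1.3125) ≈ 2.43670, f(1.6875) ≈ 2.65754, f(2.0625) ≈ 2.86138, f(2.4375) ≈ 3.05164, f(2.8125) ≈ 3.23071.
Sum = Δx · [f(0.1875) + f(0.5625) + f(0.9375) + ...].
Sum ≈ 7.48229.

7.48229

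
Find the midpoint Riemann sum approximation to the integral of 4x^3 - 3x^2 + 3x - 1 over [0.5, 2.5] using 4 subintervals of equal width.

Δx = (2.5 − 0.5)/4 = 0.5.
Midpoints: 0.75, 1.25, 1.75, 2.25.
f(0.75) = 1.25, f(1.25) = 5.875, f(1.75) = 16.5, f(2.25) = 36.125.
Sum = Δx · [f(0.75) + f(1.25) + f(1.75) + f(2.25)].
Sum = 29.875.

29.875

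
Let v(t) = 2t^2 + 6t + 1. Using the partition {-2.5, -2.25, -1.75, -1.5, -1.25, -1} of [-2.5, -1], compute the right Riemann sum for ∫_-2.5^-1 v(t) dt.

-4.75

Subinterval widths: 0.25, 0.5, 0.25, 0.25, 0.25.
Right endpoints: -2.25, -1.75, -1.5, -1.25, -1.
v(-2.25) = -2.375, v(-1.75) = -3.375, v(-1.5) = -3.5, v(-1.25) = -3.375, v(-1) = -3.
Sum = Σ Δt_i · v(t_i).
Sum = -4.75.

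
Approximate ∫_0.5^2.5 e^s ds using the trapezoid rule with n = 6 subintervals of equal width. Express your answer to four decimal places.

10.6311

Δs = (2.5 − 0.5)/6 = 1/3.
f(0.5) ≈ 1.6487, f(5/6) ≈ 2.3010, f(7/6) ≈ 3.2113, f(1.5) ≈ 4.4817, f(11/6) ≈ 6.2547, f(13/6) ≈ 8.7291, f(2.5) ≈ 12.1825.
T_6 = (Δs/2)·[f(s_0) + 2f(s_1) + ... + 2f(s_{5}) + f(s_6)].
Sum ≈ 10.6311.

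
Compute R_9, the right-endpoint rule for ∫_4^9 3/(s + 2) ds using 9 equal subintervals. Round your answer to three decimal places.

Δs = (9 − 4)/9 = 5/9.
Right endpoints: 41/9, 46/9, 17/3, 56/9, 61/9, 22/3, 71/9, 76/9, 9.
f(41/9) = 27/59, f(46/9) = 0.421875, f(17/3) = 9/23, f(56/9) = 27/74, f(61/9) = 27/79, f(22/3) = 9/28, f(71/9) = 27/89, f(76/9) = 27/94, f(9) = 3/11.
Sum = Δs · [f(41/9) + f(46/9) + f(17/3) + ...].
Sum ≈ 1.757.

1.757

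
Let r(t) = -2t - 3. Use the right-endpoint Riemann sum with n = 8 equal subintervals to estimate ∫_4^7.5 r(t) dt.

-52.28125

Δt = (7.5 − 4)/8 = 0.4375.
Right endpoints: 4.4375, 4.875, 5.3125, 5.75, 6.1875, 6.625, 7.0625, 7.5.
r(4.4375) = -11.875, r(4.875) = -12.75, r(5.3125) = -13.625, r(5.75) = -14.5, r(6.1875) = -15.375, r(6.625) = -16.25, r(7.0625) = -17.125, r(7.5) = -18.
Sum = Δt · [r(4.4375) + r(4.875) + r(5.3125) + ...].
Sum = -52.28125.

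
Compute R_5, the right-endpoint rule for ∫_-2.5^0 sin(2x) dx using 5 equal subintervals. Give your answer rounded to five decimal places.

Δx = (0 − (-2.5))/5 = 0.5.
Right endpoints: -2, -1.5, -1, -0.5, 0.
f(-2) ≈ 0.75680, f(-1.5) ≈ -0.14112, f(-1) ≈ -0.90930, f(-0.5) ≈ -0.84147, f(0) ≈ 0.00000.
Sum = Δx · [f(-2) + f(-1.5) + f(-1) + f(-0.5) + f(0)].
Sum ≈ -0.56754.

-0.56754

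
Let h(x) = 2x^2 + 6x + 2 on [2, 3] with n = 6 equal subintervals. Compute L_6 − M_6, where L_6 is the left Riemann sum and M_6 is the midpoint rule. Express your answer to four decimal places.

L_6 ≈ 28.342593.
M_6 ≈ 29.662037.
L_6 − M_6 ≈ -1.3194.

-1.3194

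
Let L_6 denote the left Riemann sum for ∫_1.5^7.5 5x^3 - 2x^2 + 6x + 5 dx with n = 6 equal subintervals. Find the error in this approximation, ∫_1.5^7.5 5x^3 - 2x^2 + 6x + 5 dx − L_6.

Exact integral: ∫_1.5^7.5 f(x) dx = 3861.75.
L_6 = 2917.
Error = 3861.75 − 2917 = 944.75.

944.75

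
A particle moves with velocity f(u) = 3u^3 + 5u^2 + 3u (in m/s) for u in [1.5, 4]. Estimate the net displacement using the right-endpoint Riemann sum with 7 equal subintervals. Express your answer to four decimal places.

Δu = (4 − 1.5)/7 = 5/14.
Right endpoints: 13/7, 31/14, 18/7, 41/14, 23/7, 51/14, 4.
f(13/7) = 14417/343, f(31/14) = 174871/2744, f(18/7) = 31482/343, f(41/14) = 348541/2744, f(23/7) = 58397/343, f(51/14) = 610011/2744, f(4) = 284.
Sum = Δu · [f(13/7) + f(31/14) + f(18/7) + ...].
Sum ≈ 357.5446.

357.5446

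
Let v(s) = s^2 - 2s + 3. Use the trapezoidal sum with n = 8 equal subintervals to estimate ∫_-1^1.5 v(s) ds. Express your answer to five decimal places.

Δs = (1.5 − (-1))/8 = 0.3125.
v(-1) = 6, v(-0.6875) = 4.84765625, v(-0.375) = 3.890625, v(-0.0625) = 3.12890625, v(0.25) = 2.5625, v(0.5625) = 2.19140625, v(0.875) = 2.015625, v(1.1875) = 2.03515625, v(1.5) = 2.25.
T_8 = (Δs/2)·[v(s_0) + 2v(s_1) + ... + 2v(s_{7}) + v(s_8)].
Sum ≈ 7.74902.

7.74902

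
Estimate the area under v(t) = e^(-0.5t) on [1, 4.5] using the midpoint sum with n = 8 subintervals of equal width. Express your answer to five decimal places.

Δt = (4.5 − 1)/8 = 0.4375.
Midpoints: 1.21875, 1.65625, 2.09375, 2.53125, 2.96875, 3.40625, 3.84375, 4.28125.
v(1.21875) ≈ 0.54369, v(1.65625) ≈ 0.43687, v(2.09375) ≈ 0.35103, v(2.53125) ≈ 0.28206, v(2.96875) ≈ 0.22664, v(3.40625) ≈ 0.18211, v(3.84375) ≈ 0.14633, v(4.28125) ≈ 0.11758.
Sum = Δt · [v(1.21875) + v(1.65625) + v(2.09375) + ...].
Sum ≈ 1.00027.

1.00027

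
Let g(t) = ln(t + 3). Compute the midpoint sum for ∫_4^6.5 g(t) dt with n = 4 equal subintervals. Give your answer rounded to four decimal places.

5.2665

Δt = (6.5 − 4)/4 = 0.625.
Midpoints: 4.3125, 4.9375, 5.5625, 6.1875.
g(4.3125) ≈ 1.9896, g(4.9375) ≈ 2.0716, g(5.5625) ≈ 2.1474, g(6.1875) ≈ 2.2178.
Sum = Δt · [g(4.3125) + g(4.9375) + g(5.5625) + g(6.1875)].
Sum ≈ 5.2665.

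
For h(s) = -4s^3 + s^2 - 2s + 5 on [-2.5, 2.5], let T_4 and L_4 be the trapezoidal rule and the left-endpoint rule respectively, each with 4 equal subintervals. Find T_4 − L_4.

-84.375

T_4 = 36.71875.
L_4 = 121.09375.
T_4 − L_4 = -84.375.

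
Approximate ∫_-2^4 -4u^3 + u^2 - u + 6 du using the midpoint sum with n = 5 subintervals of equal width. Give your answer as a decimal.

-178.08

Δu = (4 − (-2))/5 = 1.2.
Midpoints: -1.4, -0.2, 1, 2.2, 3.4.
f(-1.4) = 20.336, f(-0.2) = 6.272, f(1) = 2, f(2.2) = -33.952, f(3.4) = -143.056.
Sum = Δu · [f(-1.4) + f(-0.2) + f(1) + f(2.2) + f(3.4)].
Sum = -178.08.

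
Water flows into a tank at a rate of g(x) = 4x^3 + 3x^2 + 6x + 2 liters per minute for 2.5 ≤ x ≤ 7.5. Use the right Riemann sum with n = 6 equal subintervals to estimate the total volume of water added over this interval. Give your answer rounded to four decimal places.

4479.7917

Δx = (7.5 − 2.5)/6 = 5/6.
Right endpoints: 10/3, 25/6, 5, 35/6, 20/3, 7.5.
g(10/3) = 5494/27, g(25/6) = 39791/108, g(5) = 607, g(35/6) = 100771/108, g(20/3) = 36734/27, g(7.5) = 1903.25.
Sum = Δx · [g(10/3) + g(25/6) + g(5) + ...].
Sum ≈ 4479.7917.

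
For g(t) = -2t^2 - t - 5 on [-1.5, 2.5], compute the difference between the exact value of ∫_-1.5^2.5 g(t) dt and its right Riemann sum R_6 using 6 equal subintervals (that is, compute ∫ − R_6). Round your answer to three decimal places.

Exact integral: ∫_-1.5^2.5 g(t) dt ≈ -34.66667.
R_6 ≈ -39.25926.
Error ≈ -34.66667 − (-39.25926) ≈ 4.593.

4.593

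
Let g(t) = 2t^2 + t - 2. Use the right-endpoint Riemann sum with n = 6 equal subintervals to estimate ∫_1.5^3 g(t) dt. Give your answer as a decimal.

Δt = (3 − 1.5)/6 = 0.25.
Right endpoints: 1.75, 2, 2.25, 2.5, 2.75, 3.
g(1.75) = 5.875, g(2) = 8, g(2.25) = 10.375, g(2.5) = 13, g(2.75) = 15.875, g(3) = 19.
Sum = Δt · [g(1.75) + g(2) + g(2.25) + ...].
Sum = 18.03125.

18.03125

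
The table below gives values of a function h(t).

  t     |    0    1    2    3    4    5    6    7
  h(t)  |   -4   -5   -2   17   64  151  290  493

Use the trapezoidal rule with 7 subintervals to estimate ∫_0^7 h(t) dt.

759.5

Δt = 1.
T_7 = (1/2)·[(-4) + 2·(-5) + 2·(-2) + 2·17 + 2·64 + 2·151 + 2·290 + 493] = 759.5.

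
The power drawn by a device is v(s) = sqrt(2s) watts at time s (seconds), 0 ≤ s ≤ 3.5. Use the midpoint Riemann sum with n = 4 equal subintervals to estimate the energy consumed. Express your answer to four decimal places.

Δs = (3.5 − 0)/4 = 0.875.
Midpoints: 0.4375, 1.3125, 2.1875, 3.0625.
v(0.4375) ≈ 0.9354, v(1.3125) ≈ 1.6202, v(2.1875) ≈ 2.0917, v(3.0625) ≈ 2.4749.
Sum = Δs · [v(0.4375) + v(1.3125) + v(2.1875) + v(3.0625)].
Sum ≈ 6.2319.

6.2319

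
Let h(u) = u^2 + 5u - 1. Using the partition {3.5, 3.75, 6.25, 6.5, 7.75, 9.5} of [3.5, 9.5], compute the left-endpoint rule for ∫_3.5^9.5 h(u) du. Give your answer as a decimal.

Subinterval widths: 0.25, 2.5, 0.25, 1.25, 1.75.
Left endpoints: 3.5, 3.75, 6.25, 6.5, 7.75.
h(3.5) = 28.75, h(3.75) = 31.8125, h(6.25) = 69.3125, h(6.5) = 73.75, h(7.75) = 97.8125.
Sum = Σ Δu_i · h(u_i).
Sum = 367.40625.

367.40625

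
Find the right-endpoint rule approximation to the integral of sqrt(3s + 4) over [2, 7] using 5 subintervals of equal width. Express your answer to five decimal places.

Δs = (7 − 2)/5 = 1.
Right endpoints: 3, 4, 5, 6, 7.
f(3) ≈ 3.60555, f(4) ≈ 4.00000, f(5) ≈ 4.35890, f(6) ≈ 4.69042, f(7) ≈ 5.00000.
Sum = Δs · [f(3) + f(4) + f(5) + f(6) + f(7)].
Sum ≈ 21.65487.

21.65487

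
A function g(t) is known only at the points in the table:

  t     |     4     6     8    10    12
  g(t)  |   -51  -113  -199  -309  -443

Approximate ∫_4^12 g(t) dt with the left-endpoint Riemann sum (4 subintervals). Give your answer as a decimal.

-1344

Δt = 2.
Sum = 2·[(-51) + (-113) + (-199) + (-309)] = -1344.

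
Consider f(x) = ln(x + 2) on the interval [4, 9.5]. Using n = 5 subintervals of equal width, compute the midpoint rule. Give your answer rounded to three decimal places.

Δx = (9.5 − 4)/5 = 1.1.
Midpoints: 4.55, 5.65, 6.75, 7.85, 8.95.
f(4.55) ≈ 1.879, f(5.65) ≈ 2.035, f(6.75) ≈ 2.169, f(7.85) ≈ 2.287, f(8.95) ≈ 2.393.
Sum = Δx · [f(4.55) + f(5.65) + f(6.75) + f(7.85) + f(8.95)].
Sum ≈ 11.840.

11.840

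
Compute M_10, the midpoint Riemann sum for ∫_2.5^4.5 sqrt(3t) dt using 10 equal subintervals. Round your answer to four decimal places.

Δt = (4.5 − 2.5)/10 = 0.2.
Midpoints: 2.6, 2.8, 3, 3.2, 3.4, 3.6, 3.8, 4, 4.2, 4.4.
f(2.6) ≈ 2.7928, f(2.8) ≈ 2.8983, f(3) ≈ 3.0000, f(3.2) ≈ 3.0984, f(3.4) ≈ 3.1937, f(3.6) ≈ 3.2863, f(3.8) ≈ 3.3764, f(4) ≈ 3.4641, f(4.2) ≈ 3.5496, f(4.4) ≈ 3.6332.
Sum = Δt · [f(2.6) + f(2.8) + f(3) + ...].
Sum ≈ 6.4586.

6.4586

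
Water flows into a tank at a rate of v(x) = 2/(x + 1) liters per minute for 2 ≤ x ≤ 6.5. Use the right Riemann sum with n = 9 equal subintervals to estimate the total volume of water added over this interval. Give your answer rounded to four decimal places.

Δx = (6.5 − 2)/9 = 0.5.
Right endpoints: 2.5, 3, 3.5, 4, 4.5, 5, 5.5, 6, 6.5.
v(2.5) = 4/7, v(3) = 0.5, v(3.5) = 4/9, v(4) = 0.4, v(4.5) = 4/11, v(5) = 1/3, v(5.5) = 4/13, v(6) = 2/7, v(6.5) = 4/15.
Sum = Δx · [v(2.5) + v(3) + v(3.5) + ...].
Sum ≈ 1.7365.

1.7365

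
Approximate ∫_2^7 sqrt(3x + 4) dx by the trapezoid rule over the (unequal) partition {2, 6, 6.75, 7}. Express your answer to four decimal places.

20.5515

Subinterval widths: 4, 0.75, 0.25.
f(2) ≈ 3.1623, f(6) ≈ 4.6904, f(6.75) ≈ 4.9244, f(7) ≈ 5.0000.
On each subinterval the trapezoid contributes (Δx_i/2)·[f(x_{i-1}) + f(x_i)].
Sum ≈ 20.5515.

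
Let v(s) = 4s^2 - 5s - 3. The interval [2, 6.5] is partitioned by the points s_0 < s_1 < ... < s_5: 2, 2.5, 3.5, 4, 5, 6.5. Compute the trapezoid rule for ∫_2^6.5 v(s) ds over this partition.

250.125

Subinterval widths: 0.5, 1, 0.5, 1, 1.5.
v(2) = 3, v(2.5) = 9.5, v(3.5) = 28.5, v(4) = 41, v(5) = 72, v(6.5) = 133.5.
On each subinterval the trapezoid contributes (Δs_i/2)·[v(s_{i-1}) + v(s_i)].
Sum = 250.125.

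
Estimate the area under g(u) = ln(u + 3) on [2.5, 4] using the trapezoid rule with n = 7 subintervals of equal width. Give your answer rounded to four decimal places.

2.7451

Δu = (4 − 2.5)/7 = 3/14.
g(2.5) ≈ 1.7047, g(19/7) ≈ 1.7430, g(41/14) ≈ 1.7798, g(22/7) ≈ 1.8153, g(47/14) ≈ 1.8496, g(25/7) ≈ 1.8827, g(53/14) ≈ 1.9148, g(4) ≈ 1.9459.
T_7 = (Δu/2)·[g(u_0) + 2g(u_1) + ... + 2g(u_{6}) + g(u_7)].
Sum ≈ 2.7451.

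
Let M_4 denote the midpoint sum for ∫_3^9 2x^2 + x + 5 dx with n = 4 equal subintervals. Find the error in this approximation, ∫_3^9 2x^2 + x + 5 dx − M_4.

Exact integral: ∫_3^9 f(x) dx = 534.
M_4 = 531.75.
Error = 534 − 531.75 = 2.25.

2.25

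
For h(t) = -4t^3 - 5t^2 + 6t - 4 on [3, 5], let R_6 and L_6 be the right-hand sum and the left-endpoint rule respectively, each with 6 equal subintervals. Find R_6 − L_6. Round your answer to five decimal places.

-153.33333

R_6 ≈ -745.9629630.
L_6 ≈ -592.6296296.
R_6 − L_6 ≈ -153.33333.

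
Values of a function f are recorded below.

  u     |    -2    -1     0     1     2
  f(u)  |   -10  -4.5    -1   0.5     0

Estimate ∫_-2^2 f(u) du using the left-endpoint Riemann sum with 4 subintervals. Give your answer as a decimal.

Δu = 1.
Sum = 1·[(-10) + (-4.5) + (-1) + 0.5] = -15.

-15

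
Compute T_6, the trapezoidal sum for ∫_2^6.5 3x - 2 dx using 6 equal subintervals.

48.375

Δx = (6.5 − 2)/6 = 0.75.
f(2) = 4, f(2.75) = 6.25, f(3.5) = 8.5, f(4.25) = 10.75, f(5) = 13, f(5.75) = 15.25, f(6.5) = 17.5.
T_6 = (Δx/2)·[f(x_0) + 2f(x_1) + ... + 2f(x_{5}) + f(x_6)].
Sum = 48.375.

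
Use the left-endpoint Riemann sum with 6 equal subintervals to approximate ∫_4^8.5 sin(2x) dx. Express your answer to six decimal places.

0.783727

Δx = (8.5 − 4)/6 = 0.75.
Left endpoints: 4, 4.75, 5.5, 6.25, 7, 7.75.
f(4) ≈ 0.989358, f(4.75) ≈ -0.075151, f(5.5) ≈ -0.999990, f(6.25) ≈ -0.066322, f(7) ≈ 0.990607, f(7.75) ≈ 0.206467.
Sum = Δx · [f(4) + f(4.75) + f(5.5) + ...].
Sum ≈ 0.783727.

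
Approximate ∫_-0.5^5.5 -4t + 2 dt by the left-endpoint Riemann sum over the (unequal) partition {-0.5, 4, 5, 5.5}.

Subinterval widths: 4.5, 1, 0.5.
Left endpoints: -0.5, 4, 5.
f(-0.5) = 4, f(4) = -14, f(5) = -18.
Sum = Σ Δt_i · f(t_i).
Sum = -5.

-5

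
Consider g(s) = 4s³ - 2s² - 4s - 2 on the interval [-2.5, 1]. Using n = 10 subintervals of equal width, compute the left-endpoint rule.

Δs = (1 − (-2.5))/10 = 0.35.
Left endpoints: -2.5, -2.15, -1.8, -1.45, -1.1, -0.75, -0.4, -0.05, 0.3, 0.65.
g(-2.5) = -67, g(-2.15) = -42.3985, g(-1.8) = -24.608, g(-1.45) = -12.5995, g(-1.1) = -5.344, g(-0.75) = -1.8125, g(-0.4) = -0.976, g(-0.05) = -1.8055, g(0.3) = -3.272, g(0.65) = -4.3465.
Sum = Δs · [g(-2.5) + g(-2.15) + g(-1.8) + ...].
Sum = -57.456875.

-57.456875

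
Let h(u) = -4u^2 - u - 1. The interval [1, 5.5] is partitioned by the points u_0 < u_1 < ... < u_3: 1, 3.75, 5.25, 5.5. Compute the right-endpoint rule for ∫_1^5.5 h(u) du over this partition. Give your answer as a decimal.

Subinterval widths: 2.75, 1.5, 0.25.
Right endpoints: 3.75, 5.25, 5.5.
h(3.75) = -61, h(5.25) = -116.5, h(5.5) = -127.5.
Sum = Σ Δu_i · h(u_i).
Sum = -374.375.

-374.375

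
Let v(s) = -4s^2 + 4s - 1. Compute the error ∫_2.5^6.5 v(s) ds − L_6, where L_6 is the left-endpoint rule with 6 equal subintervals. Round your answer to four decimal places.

Exact integral: ∫_2.5^6.5 v(s) ds ≈ -277.333333.
L_6 ≈ -235.851852.
Error ≈ -277.333333 − (-235.851852) ≈ -41.4815.

-41.4815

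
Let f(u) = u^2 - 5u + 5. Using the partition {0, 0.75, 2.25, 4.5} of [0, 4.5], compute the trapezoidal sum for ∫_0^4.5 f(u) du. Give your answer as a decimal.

Subinterval widths: 0.75, 1.5, 2.25.
f(0) = 5, f(0.75) = 1.8125, f(2.25) = -1.1875, f(4.5) = 2.75.
On each subinterval the trapezoid contributes (Δu_i/2)·[f(u_{i-1}) + f(u_i)].
Sum = 4.78125.

4.78125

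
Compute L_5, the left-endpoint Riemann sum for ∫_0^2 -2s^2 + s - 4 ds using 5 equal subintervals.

-10.24

Δs = (2 − 0)/5 = 0.4.
Left endpoints: 0, 0.4, 0.8, 1.2, 1.6.
f(0) = -4, f(0.4) = -3.92, f(0.8) = -4.48, f(1.2) = -5.68, f(1.6) = -7.52.
Sum = Δs · [f(0) + f(0.4) + f(0.8) + f(1.2) + f(1.6)].
Sum = -10.24.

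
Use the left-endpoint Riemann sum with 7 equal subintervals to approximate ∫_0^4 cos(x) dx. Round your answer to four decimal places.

-0.2636

Δx = (4 − 0)/7 = 4/7.
Left endpoints: 0, 4/7, 8/7, 12/7, 16/7, 20/7, 24/7.
f(0) ≈ 1.0000, f(4/7) ≈ 0.8411, f(8/7) ≈ 0.4150, f(12/7) ≈ -0.1430, f(16/7) ≈ -0.6556, f(20/7) ≈ -0.9598, f(24/7) ≈ -0.9591.
Sum = Δx · [f(0) + f(4/7) + f(8/7) + ...].
Sum ≈ -0.2636.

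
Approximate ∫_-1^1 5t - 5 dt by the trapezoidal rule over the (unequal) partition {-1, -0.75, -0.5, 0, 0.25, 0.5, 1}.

-10

Subinterval widths: 0.25, 0.25, 0.5, 0.25, 0.25, 0.5.
f(-1) = -10, f(-0.75) = -8.75, f(-0.5) = -7.5, f(0) = -5, f(0.25) = -3.75, f(0.5) = -2.5, f(1) = 0.
On each subinterval the trapezoid contributes (Δt_i/2)·[f(t_{i-1}) + f(t_i)].
Sum = -10.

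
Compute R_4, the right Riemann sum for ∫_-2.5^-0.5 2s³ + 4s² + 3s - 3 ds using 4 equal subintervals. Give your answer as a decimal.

Δs = (-0.5 − (-2.5))/4 = 0.5.
Right endpoints: -2, -1.5, -1, -0.5.
f(-2) = -9, f(-1.5) = -5.25, f(-1) = -4, f(-0.5) = -3.75.
Sum = Δs · [f(-2) + f(-1.5) + f(-1) + f(-0.5)].
Sum = -11.

-11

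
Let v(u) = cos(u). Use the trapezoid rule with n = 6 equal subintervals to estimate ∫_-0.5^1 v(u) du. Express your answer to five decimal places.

1.31401

Δu = (1 − (-0.5))/6 = 0.25.
v(-0.5) ≈ 0.87758, v(-0.25) ≈ 0.96891, v(0) ≈ 1.00000, v(0.25) ≈ 0.96891, v(0.5) ≈ 0.87758, v(0.75) ≈ 0.73169, v(1) ≈ 0.54030.
T_6 = (Δu/2)·[v(u_0) + 2v(u_1) + ... + 2v(u_{5}) + v(u_6)].
Sum ≈ 1.31401.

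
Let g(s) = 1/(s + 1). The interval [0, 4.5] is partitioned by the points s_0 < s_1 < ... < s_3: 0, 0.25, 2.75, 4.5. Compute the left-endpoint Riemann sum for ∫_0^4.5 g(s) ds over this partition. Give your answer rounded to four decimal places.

Subinterval widths: 0.25, 2.5, 1.75.
Left endpoints: 0, 0.25, 2.75.
g(0) = 1, g(0.25) = 0.8, g(2.75) = 4/15.
Sum = Σ Δs_i · g(s_i).
Sum ≈ 2.7167.

2.7167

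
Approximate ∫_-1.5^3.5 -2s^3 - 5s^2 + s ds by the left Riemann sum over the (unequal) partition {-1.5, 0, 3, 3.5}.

-57

Subinterval widths: 1.5, 3, 0.5.
Left endpoints: -1.5, 0, 3.
f(-1.5) = -6, f(0) = 0, f(3) = -96.
Sum = Σ Δs_i · f(s_i).
Sum = -57.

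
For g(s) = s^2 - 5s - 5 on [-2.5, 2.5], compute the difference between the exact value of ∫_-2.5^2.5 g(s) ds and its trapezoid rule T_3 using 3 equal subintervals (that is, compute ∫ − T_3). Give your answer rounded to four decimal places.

-2.3148

Exact integral: ∫_-2.5^2.5 g(s) ds ≈ -14.583333.
T_3 ≈ -12.268519.
Error ≈ -14.583333 − (-12.268519) ≈ -2.3148.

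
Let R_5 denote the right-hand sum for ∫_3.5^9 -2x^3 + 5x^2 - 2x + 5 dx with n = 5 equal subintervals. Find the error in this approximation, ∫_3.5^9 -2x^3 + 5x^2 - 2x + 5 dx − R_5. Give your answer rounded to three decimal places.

Exact integral: ∫_3.5^9 f(x) dx ≈ -2103.17708.
R_5 = -2710.95.
Error ≈ -2103.17708 − (-2710.95) ≈ 607.773.

607.773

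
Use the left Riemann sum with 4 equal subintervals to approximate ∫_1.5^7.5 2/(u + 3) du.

1.9

Δu = (7.5 − 1.5)/4 = 1.5.
Left endpoints: 1.5, 3, 4.5, 6.
f(1.5) = 4/9, f(3) = 1/3, f(4.5) = 4/15, f(6) = 2/9.
Sum = Δu · [f(1.5) + f(3) + f(4.5) + f(6)].
Sum = 1.9.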